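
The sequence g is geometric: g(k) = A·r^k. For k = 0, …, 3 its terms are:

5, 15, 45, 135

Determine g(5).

1215

Consecutive ratio: 15/5 = 3, and 45/15 = 3, so r = 3.
Then A·3^0 = 5 gives A = 5, and g(k) = 5·3^k.
g(5) = 5·3^5 = 1215.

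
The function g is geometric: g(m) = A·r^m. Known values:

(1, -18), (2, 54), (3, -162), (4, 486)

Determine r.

Consecutive ratio: 54/(-18) = -3, and -162/54 = -3, so r = -3.
Then A·(-3)^1 = -18 gives A = 6, and g(m) = 6·(-3)^m.

-3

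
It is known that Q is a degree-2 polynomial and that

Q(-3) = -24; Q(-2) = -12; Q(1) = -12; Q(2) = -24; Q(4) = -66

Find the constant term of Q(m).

-6

Write Q(m) = am² + bm + c; the 5 given values yield a linear system in the 3 coefficients.
Solving, Q(m) = -3m² - 3m - 6.
The constant term is Q(0) = -6.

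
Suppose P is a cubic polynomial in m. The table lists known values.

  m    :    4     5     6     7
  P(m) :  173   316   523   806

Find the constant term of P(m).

Write P(m) = am³ + bm² + cm + d; the 4 given values yield a linear system in the 4 coefficients.
Solving, P(m) = 2m³ + 2m² + 3m + 1.
The constant term is P(0) = 1.

1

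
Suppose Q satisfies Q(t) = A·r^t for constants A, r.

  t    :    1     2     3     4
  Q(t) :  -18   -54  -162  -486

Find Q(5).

Consecutive ratio: -54/(-18) = 3, and -162/(-54) = 3, so r = 3.
Then A·3^1 = -18 gives A = -6, and Q(t) = -6·3^t.
Q(5) = -6·3^5 = -1458.

-1458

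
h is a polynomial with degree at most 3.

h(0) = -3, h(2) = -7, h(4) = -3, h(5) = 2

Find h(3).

Write h(t) = at³ + bt² + ct + d; the 4 given values yield a linear system in the 4 coefficients.
Solving, the leading coefficient vanishes, and h(t) = t² - 4t - 3.
Then h(3) = -6.

-6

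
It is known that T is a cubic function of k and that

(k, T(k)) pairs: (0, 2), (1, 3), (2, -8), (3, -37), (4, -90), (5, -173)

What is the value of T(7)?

First differences: 1, -11, -29, -53, -83. Second differences: -12, -18, -24, -30. Third differences: -6, -6, -6.
Level-3 differences are constant, so T has degree 3.
Fitting a degree-3 polynomial gives T(k) = -k³ - 3k² + 5k + 2.
Then T(7) = -453.

-453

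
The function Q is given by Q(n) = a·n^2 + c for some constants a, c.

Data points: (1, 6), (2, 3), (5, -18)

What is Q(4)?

-9

From Q(1) = 6 and Q(2) = 3: 1a + c = 6 and 4a + c = 3.
Subtracting: 3a = -3, so a = -1; then c = 6 − (-1)·1 = 7.
So Q(n) = -1n² + 7, and Q(4) = -9.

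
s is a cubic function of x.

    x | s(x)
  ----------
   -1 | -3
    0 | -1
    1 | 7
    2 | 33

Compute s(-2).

-11

Write s(x) = ax³ + bx² + cx + d; the 4 given values yield a linear system in the 4 coefficients.
Solving, s(x) = 2x³ + 3x² + 3x - 1.
Then s(-2) = -11.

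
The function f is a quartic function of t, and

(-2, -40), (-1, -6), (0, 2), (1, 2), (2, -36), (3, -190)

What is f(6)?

Write f(t) = at^4 + bt³ + ct² + dt + e; the 6 given values yield a linear system in the 5 coefficients.
Solving, f(t) = -2t^4 - t³ - 2t² + 5t + 2.
Then f(6) = -2848.

-2848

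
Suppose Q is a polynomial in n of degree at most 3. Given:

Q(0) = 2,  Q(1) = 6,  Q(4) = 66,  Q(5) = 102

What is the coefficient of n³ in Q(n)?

0

Write Q(n) = an³ + bn² + cn + d; the 4 given values yield a linear system in the 4 coefficients.
Solving, the leading coefficient vanishes, and Q(n) = 4n² + 2.
The coefficient of n³ is 0.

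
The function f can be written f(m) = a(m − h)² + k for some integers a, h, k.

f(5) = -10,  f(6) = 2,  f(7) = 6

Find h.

First differences 12, 4; second difference -8 = 2a, so a = -4.
Expanding, the m-coefficient is −2ah = 8h; matching it to the data gives h = 7, and then k = 6.
So f(m) = -4(m − 7)² + 6.
Hence h = 7.

7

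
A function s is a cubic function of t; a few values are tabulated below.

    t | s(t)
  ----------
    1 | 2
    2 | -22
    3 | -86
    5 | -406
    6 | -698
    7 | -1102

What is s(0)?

Write s(t) = at³ + bt² + ct + d; the 6 given values yield a linear system in the 4 coefficients.
Solving, s(t) = -3t³ - 2t² + 3t + 4.
The constant term is s(0) = 4.

4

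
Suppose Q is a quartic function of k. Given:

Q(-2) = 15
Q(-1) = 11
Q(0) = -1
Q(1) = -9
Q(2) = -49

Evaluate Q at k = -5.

Write Q(k) = ak^4 + bk³ + ck² + dk + e; the 5 given values yield a linear system in the 5 coefficients.
Solving, Q(k) = -2k^4 - 2k³ + 4k² - 8k - 1.
Then Q(-5) = -861.

-861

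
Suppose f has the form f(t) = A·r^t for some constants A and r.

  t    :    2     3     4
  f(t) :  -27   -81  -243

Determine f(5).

Consecutive ratio: -81/(-27) = 3, and -243/(-81) = 3, so r = 3.
Then A·3^2 = -27 gives A = -3, and f(t) = -3·3^t.
f(5) = -3·3^5 = -729.

-729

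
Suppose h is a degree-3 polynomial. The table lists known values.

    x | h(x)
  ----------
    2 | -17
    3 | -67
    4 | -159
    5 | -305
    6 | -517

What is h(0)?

First differences: -50, -92, -146, -212. Second differences: -42, -54, -66. Third differences: -12, -12.
Level-3 differences are constant, so h has degree 3.
Fitting a degree-3 polynomial gives h(x) = -2x³ - 3x² + 3x + 5.
Then h(0) = 5.

5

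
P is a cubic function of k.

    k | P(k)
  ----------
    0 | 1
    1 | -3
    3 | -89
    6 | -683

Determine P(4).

-207

Write P(k) = ak³ + bk² + ck + d; the 4 given values yield a linear system in the 4 coefficients.
Solving, P(k) = -3k³ - k² + 1.
Then P(4) = -207.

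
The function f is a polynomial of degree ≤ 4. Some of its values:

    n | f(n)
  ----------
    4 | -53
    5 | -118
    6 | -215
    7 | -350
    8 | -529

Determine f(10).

Write f(n) = an^4 + bn³ + cn² + dn + e; the 5 given values yield a linear system in the 5 coefficients.
Solving, the leading coefficient vanishes, and f(n) = -n³ - n² + 5n + 7.
Then f(10) = -1043.

-1043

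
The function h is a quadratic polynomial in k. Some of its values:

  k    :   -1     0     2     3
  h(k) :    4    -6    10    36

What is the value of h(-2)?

Write h(k) = ak² + bk + c; the 4 given values yield a linear system in the 3 coefficients.
Solving, h(k) = 6k² - 4k - 6.
Then h(-2) = 26.

26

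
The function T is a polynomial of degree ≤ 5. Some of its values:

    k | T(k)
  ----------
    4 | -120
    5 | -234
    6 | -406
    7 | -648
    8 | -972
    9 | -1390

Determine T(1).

First differences: -114, -172, -242, -324, -418. Second differences: -58, -70, -82, -94. Third differences: -12, -12, -12.
Level-3 differences are constant, so T has degree 3.
Fitting a degree-3 polynomial gives T(k) = -2k³ + k² - k - 4.
Then T(1) = -6.

-6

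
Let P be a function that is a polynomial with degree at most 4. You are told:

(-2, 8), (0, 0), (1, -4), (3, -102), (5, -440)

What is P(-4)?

136

Write P(t) = at^4 + bt³ + ct² + dt + e; the 5 given values yield a linear system in the 5 coefficients.
Solving, the leading coefficient vanishes, and P(t) = -3t³ - 3t² + 2t.
Then P(-4) = 136.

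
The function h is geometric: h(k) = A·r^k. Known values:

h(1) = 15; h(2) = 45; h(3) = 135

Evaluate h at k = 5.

1215

Consecutive ratio: 45/15 = 3, and 135/45 = 3, so r = 3.
Then A·3^1 = 15 gives A = 5, and h(k) = 5·3^k.
h(5) = 5·3^5 = 1215.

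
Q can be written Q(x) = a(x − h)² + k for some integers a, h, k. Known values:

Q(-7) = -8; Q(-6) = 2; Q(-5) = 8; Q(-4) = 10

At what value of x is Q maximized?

First differences 10, 6, 2; second difference -4 = 2a, so a = -2.
Expanding, the x-coefficient is −2ah = 4h; matching it to the data gives h = -4, and then k = 10.
So Q(x) = -2(x + 4)² + 10.
Hence h = -4.

-4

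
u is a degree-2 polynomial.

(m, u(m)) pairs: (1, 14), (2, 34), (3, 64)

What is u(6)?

Write u(m) = am² + bm + c; the 3 given values yield a linear system in the 3 coefficients.
Solving, u(m) = 5m² + 5m + 4.
Then u(6) = 214.

214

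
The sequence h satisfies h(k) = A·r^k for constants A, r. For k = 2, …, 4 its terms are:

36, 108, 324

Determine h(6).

2916

Consecutive ratio: 108/36 = 3, and 324/108 = 3, so r = 3.
Then A·3^2 = 36 gives A = 4, and h(k) = 4·3^k.
h(6) = 4·3^6 = 2916.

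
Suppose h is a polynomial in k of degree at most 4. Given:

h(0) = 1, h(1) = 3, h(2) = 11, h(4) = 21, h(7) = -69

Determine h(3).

Write h(k) = ak^4 + bk³ + ck² + dk + e; the 5 given values yield a linear system in the 5 coefficients.
Solving, the leading coefficient vanishes, and h(k) = -k³ + 6k² - 3k + 1.
Then h(3) = 19.

19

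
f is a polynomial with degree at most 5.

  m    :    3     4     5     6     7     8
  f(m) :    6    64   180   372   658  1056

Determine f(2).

First differences: 58, 116, 192, 286, 398. Second differences: 58, 76, 94, 112. Third differences: 18, 18, 18.
Level-3 differences are constant, so f has degree 3.
Fitting a degree-3 polynomial gives f(m) = 3m³ - 7m² - 4m.
Then f(2) = -12.

-12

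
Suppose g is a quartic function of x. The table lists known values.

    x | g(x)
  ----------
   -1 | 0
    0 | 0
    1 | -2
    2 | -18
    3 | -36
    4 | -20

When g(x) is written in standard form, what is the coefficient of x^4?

First differences: 0, -2, -16, -18, 16. Second differences: -2, -14, -2, 34. Third differences: -12, 12, 36. Fourth differences: 24, 24.
Level-4 differences are constant, so g has degree 4.
Fitting a degree-4 polynomial gives g(x) = x^4 - 4x³ - 2x² + 3x.
The coefficient of x^4 is 1.

1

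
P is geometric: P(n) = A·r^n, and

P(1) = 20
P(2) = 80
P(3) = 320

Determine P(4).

Consecutive ratio: 80/20 = 4, and 320/80 = 4, so r = 4.
Then A·4^1 = 20 gives A = 5, and P(n) = 5·4^n.
P(4) = 5·4^4 = 1280.

1280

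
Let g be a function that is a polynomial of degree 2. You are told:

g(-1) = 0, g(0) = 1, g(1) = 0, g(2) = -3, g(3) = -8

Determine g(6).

Write g(x) = ax² + bx + c; the 5 given values yield a linear system in the 3 coefficients.
Solving, g(x) = -x² + 1.
Then g(6) = -35.

-35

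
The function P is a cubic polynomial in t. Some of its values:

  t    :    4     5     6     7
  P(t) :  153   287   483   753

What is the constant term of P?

Write P(t) = at³ + bt² + ct + d; the 4 given values yield a linear system in the 4 coefficients.
Solving, P(t) = 2t³ + t² + 3t - 3.
The constant term is P(0) = -3.

-3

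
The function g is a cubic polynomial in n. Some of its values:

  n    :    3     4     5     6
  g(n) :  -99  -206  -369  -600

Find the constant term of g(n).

6

Write g(n) = an³ + bn² + cn + d; the 4 given values yield a linear system in the 4 coefficients.
Solving, g(n) = -2n³ - 4n² - 5n + 6.
The constant term is g(0) = 6.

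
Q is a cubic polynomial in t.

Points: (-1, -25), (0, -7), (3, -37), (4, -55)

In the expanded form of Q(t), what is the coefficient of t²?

Write Q(t) = at³ + bt² + ct + d; the 4 given values yield a linear system in the 4 coefficients.
Solving, Q(t) = t³ - 9t² + 8t - 7.
The coefficient of t² is -9.

-9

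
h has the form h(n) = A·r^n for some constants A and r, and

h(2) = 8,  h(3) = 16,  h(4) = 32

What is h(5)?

Consecutive ratio: 16/8 = 2, and 32/16 = 2, so r = 2.
Then A·2^2 = 8 gives A = 2, and h(n) = 2·2^n.
h(5) = 2·2^5 = 64.

64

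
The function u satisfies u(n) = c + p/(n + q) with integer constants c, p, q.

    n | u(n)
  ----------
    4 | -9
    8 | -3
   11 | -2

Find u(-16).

(u(n) − c)(n + q) = p for each data point; the three points give a linear system in c and q, then p follows.
Solving: c = 0, q = -2, p = -18, so u(n) = -18/(n − 2).
Then u(-16) = 0 − 18/(-18) = 1.

1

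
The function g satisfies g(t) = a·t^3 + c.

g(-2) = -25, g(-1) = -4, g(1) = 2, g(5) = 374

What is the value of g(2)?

23

From g(-2) = -25 and g(-1) = -4: -8a + c = -25 and -1a + c = -4.
Subtracting: 7a = 21, so a = 3; then c = -25 − 3·(-8) = -1.
So g(t) = 3t³ − 1, and g(2) = 23.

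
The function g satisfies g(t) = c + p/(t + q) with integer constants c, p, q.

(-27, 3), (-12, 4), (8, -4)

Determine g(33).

(g(t) − c)(t + q) = p for each data point; the three points give a linear system in c and q, then p follows.
Solving: c = 2, q = -3, p = -30, so g(t) = 2 − 30/(t − 3).
Then g(33) = 2 − 30/30 = 1.

1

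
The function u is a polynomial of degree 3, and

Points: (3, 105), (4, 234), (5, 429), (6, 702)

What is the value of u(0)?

Write u(x) = ax³ + bx² + cx + d; the 4 given values yield a linear system in the 4 coefficients.
Solving, u(x) = 2x³ + 9x² - 8x - 6.
Then u(0) = -6.

-6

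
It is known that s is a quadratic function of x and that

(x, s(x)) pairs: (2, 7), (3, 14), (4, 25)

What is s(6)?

59

Write s(x) = ax² + bx + c; the 3 given values yield a linear system in the 3 coefficients.
Solving, s(x) = 2x² - 3x + 5.
Then s(6) = 59.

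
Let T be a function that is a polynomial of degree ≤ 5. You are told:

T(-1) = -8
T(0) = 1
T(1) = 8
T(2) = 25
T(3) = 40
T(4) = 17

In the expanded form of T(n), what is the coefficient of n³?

4

First differences: 9, 7, 17, 15, -23. Second differences: -2, 10, -2, -38. Third differences: 12, -12, -36. Fourth differences: -24, -24.
Level-4 differences are constant, so T has degree 4.
Fitting a degree-4 polynomial gives T(n) = -n^4 + 4n³ + 4n + 1.
The coefficient of n³ is 4.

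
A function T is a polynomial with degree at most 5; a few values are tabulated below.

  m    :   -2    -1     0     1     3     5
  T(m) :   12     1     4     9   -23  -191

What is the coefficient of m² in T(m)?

Write T(m) = am^5 + bm^4 + cm³ + dm² + em + p; the 6 given values yield a linear system in the 6 coefficients.
Solving, the top 2 coefficients vanish, and T(m) = -2m³ + m² + 6m + 4.
The coefficient of m² is 1.

1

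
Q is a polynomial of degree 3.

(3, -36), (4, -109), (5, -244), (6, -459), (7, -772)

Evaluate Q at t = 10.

-2479

Write Q(t) = at³ + bt² + ct + d; the 5 given values yield a linear system in the 4 coefficients.
Solving, Q(t) = -3t³ + 5t² + 3t - 9.
Then Q(10) = -2479.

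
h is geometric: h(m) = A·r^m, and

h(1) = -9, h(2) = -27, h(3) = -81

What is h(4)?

Consecutive ratio: -27/(-9) = 3, and -81/(-27) = 3, so r = 3.
Then A·3^1 = -9 gives A = -3, and h(m) = -3·3^m.
h(4) = -3·3^4 = -243.

-243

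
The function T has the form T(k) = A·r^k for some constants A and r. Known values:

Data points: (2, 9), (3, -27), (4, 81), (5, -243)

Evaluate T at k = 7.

Consecutive ratio: -27/9 = -3, and 81/(-27) = -3, so r = -3.
Then A·(-3)^2 = 9 gives A = 1, and T(k) = 1·(-3)^k.
T(7) = 1·(-3)^7 = -2187.

-2187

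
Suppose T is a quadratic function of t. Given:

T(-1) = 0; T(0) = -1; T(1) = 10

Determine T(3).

Write T(t) = at² + bt + c; the 3 given values yield a linear system in the 3 coefficients.
Solving, T(t) = 6t² + 5t - 1.
Then T(3) = 68.

68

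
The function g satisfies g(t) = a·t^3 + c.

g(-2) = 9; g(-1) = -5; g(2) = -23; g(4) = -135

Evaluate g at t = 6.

From g(-2) = 9 and g(-1) = -5: -8a + c = 9 and -1a + c = -5.
Subtracting: 7a = -14, so a = -2; then c = 9 − (-2)·(-8) = -7.
So g(t) = -2t³ − 7, and g(6) = -439.

-439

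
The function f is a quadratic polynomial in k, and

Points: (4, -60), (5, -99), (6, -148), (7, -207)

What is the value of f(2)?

Write f(k) = ak² + bk + c; the 4 given values yield a linear system in the 3 coefficients.
Solving, f(k) = -5k² + 6k - 4.
Then f(2) = -12.

-12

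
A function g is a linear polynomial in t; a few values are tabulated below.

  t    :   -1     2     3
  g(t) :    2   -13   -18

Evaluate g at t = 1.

Write g(t) = at + b; the 3 given values yield a linear system in the 2 coefficients.
Solving, g(t) = -5t - 3.
Then g(1) = -8.

-8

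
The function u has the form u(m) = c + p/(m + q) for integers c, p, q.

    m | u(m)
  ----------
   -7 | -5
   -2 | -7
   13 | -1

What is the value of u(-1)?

-8

(u(m) − c)(m + q) = p for each data point; the three points give a linear system in c and q, then p follows.
Solving: c = -3, q = -3, p = 20, so u(m) = -3 + 20/(m − 3).
Then u(-1) = -3 + 20/(-4) = -8.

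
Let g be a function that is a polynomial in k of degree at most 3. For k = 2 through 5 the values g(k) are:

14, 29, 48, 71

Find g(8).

First differences: 15, 19, 23. Second differences: 4, 4.
Level-2 differences are constant, so g has degree 2.
Fitting a degree-2 polynomial gives g(k) = 2k² + 5k - 4.
Then g(8) = 164.

164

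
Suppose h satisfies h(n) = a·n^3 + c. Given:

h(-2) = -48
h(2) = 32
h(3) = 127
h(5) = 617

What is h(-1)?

-13

From h(-2) = -48 and h(2) = 32: -8a + c = -48 and 8a + c = 32.
Subtracting: 16a = 80, so a = 5; then c = -48 − 5·(-8) = -8.
So h(n) = 5n³ − 8, and h(-1) = -13.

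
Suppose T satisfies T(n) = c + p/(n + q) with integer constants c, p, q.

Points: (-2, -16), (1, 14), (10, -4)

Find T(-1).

(T(n) − c)(n + q) = p for each data point; the three points give a linear system in c and q, then p follows.
Solving: c = -6, q = 0, p = 20, so T(n) = -6 + 20/(n + 0).
Then T(-1) = -6 + 20/(-1) = -26.

-26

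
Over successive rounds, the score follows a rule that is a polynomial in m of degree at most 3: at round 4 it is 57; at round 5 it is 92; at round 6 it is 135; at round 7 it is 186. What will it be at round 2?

Write the value at m as h(m).
First differences: 35, 43, 51. Second differences: 8, 8.
Level-2 differences are constant, so h has degree 2.
Fitting a degree-2 polynomial gives h(m) = 4m² - m - 3.
Then h(2) = 11.

11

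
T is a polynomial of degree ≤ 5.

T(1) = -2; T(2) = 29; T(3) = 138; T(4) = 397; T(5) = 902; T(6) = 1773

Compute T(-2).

First differences: 31, 109, 259, 505, 871. Second differences: 78, 150, 246, 366. Third differences: 72, 96, 120. Fourth differences: 24, 24.
Level-4 differences are constant, so T has degree 4.
Fitting a degree-4 polynomial gives T(m) = m^4 + 2m³ + 2m² - 4m - 3.
Then T(-2) = 13.

13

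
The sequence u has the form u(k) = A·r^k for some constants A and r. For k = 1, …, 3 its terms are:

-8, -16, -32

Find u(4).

-64

Consecutive ratio: -16/(-8) = 2, and -32/(-16) = 2, so r = 2.
Then A·2^1 = -8 gives A = -4, and u(k) = -4·2^k.
u(4) = -4·2^4 = -64.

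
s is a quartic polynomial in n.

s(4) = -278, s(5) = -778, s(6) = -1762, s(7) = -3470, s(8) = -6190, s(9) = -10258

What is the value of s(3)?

-70

First differences: -500, -984, -1708, -2720, -4068. Second differences: -484, -724, -1012, -1348. Third differences: -240, -288, -336. Fourth differences: -48, -48.
Level-4 differences are constant, so s has degree 4.
Fitting a degree-4 polynomial gives s(n) = -2n^4 + 4n³ - 6n + 2.
Then s(3) = -70.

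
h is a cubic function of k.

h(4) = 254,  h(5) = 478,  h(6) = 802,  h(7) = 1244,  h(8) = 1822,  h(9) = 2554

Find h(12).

5854

First differences: 224, 324, 442, 578, 732. Second differences: 100, 118, 136, 154. Third differences: 18, 18, 18.
Level-3 differences are constant, so h has degree 3.
Fitting a degree-3 polynomial gives h(k) = 3k³ + 5k² - 4k - 2.
Then h(12) = 5854.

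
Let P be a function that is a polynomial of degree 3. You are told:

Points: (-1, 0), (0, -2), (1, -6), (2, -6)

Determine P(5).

Write P(n) = an³ + bn² + cn + d; the 4 given values yield a linear system in the 4 coefficients.
Solving, P(n) = n³ - n² - 4n - 2.
Then P(5) = 78.

78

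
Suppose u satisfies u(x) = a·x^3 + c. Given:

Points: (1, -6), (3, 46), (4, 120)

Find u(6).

From u(1) = -6 and u(3) = 46: 1a + c = -6 and 27a + c = 46.
Subtracting: 26a = 52, so a = 2; then c = -6 − 2·1 = -8.
So u(x) = 2x³ − 8, and u(6) = 424.

424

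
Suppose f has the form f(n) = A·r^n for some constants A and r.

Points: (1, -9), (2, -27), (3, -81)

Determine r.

Consecutive ratio: -27/(-9) = 3, and -81/(-27) = 3, so r = 3.
Then A·3^1 = -9 gives A = -3, and f(n) = -3·3^n.

3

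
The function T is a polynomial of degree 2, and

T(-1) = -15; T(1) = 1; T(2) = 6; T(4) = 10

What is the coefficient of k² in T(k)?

-1

Write T(k) = ak² + bk + c; the 4 given values yield a linear system in the 3 coefficients.
Solving, T(k) = -k² + 8k - 6.
The coefficient of k² is -1.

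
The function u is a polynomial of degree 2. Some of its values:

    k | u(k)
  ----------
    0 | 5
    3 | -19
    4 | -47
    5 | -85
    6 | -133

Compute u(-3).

Write u(k) = ak² + bk + c; the 5 given values yield a linear system in the 3 coefficients.
Solving, u(k) = -5k² + 7k + 5.
Then u(-3) = -61.

-61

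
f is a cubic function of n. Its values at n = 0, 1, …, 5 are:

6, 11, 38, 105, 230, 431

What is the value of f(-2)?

-10

First differences: 5, 27, 67, 125, 201. Second differences: 22, 40, 58, 76. Third differences: 18, 18, 18.
Level-3 differences are constant, so f has degree 3.
Fitting a degree-3 polynomial gives f(n) = 3n³ + 2n² + 6.
Then f(-2) = -10.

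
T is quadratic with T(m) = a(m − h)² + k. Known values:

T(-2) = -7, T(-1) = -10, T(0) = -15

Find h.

First differences -3, -5; second difference -2 = 2a, so a = -1.
Expanding, the m-coefficient is −2ah = 2h; matching it to the data gives h = -3, and then k = -6.
So T(m) = -1(m + 3)² − 6.
Hence h = -3.

-3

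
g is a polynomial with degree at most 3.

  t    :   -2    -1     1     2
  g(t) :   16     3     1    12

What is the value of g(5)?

93

Write g(t) = at³ + bt² + ct + d; the 4 given values yield a linear system in the 4 coefficients.
Solving, the leading coefficient vanishes, and g(t) = 4t² - t - 2.
Then g(5) = 93.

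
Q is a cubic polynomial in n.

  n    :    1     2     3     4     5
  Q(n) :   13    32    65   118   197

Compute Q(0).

2

First differences: 19, 33, 53, 79. Second differences: 14, 20, 26. Third differences: 6, 6.
Level-3 differences are constant, so Q has degree 3.
Fitting a degree-3 polynomial gives Q(n) = n³ + n² + 9n + 2.
Then Q(0) = 2.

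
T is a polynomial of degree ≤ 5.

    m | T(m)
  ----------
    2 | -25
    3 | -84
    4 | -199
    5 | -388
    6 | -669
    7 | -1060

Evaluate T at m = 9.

-2244

First differences: -59, -115, -189, -281, -391. Second differences: -56, -74, -92, -110. Third differences: -18, -18, -18.
Level-3 differences are constant, so T has degree 3.
Fitting a degree-3 polynomial gives T(m) = -3m³ - m² + 3m - 3.
Then T(9) = -2244.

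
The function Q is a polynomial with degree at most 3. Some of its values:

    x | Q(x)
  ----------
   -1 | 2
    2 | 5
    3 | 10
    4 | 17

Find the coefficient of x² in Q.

1

Write Q(x) = ax³ + bx² + cx + d; the 4 given values yield a linear system in the 4 coefficients.
Solving, the leading coefficient vanishes, and Q(x) = x² + 1.
The coefficient of x² is 1.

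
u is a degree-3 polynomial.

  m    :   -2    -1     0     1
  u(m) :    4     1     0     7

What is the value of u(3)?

Write u(m) = am³ + bm² + cm + d; the 4 given values yield a linear system in the 4 coefficients.
Solving, u(m) = m³ + 4m² + 2m.
Then u(3) = 69.

69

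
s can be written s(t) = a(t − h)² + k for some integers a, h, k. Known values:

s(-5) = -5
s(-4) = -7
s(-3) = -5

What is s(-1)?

11

First differences -2, 2; second difference 4 = 2a, so a = 2.
Expanding, the t-coefficient is −2ah = -4h; matching it to the data gives h = -4, and then k = -7.
So s(t) = 2(t + 4)² − 7.
s(-1) = 2·3² − 7 = 11.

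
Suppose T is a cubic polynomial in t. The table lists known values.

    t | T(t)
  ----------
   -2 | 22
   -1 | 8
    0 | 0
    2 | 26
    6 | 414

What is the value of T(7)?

616

Write T(t) = at³ + bt² + ct + d; the 5 given values yield a linear system in the 4 coefficients.
Solving, T(t) = t³ + 6t² - 3t.
Then T(7) = 616.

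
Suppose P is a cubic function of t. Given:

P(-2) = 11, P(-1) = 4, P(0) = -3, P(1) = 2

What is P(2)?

31

Write P(t) = at³ + bt² + ct + d; the 4 given values yield a linear system in the 4 coefficients.
Solving, P(t) = 2t³ + 6t² - 3t - 3.
Then P(2) = 31.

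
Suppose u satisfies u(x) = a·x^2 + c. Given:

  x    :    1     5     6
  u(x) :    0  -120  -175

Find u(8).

From u(1) = 0 and u(5) = -120: 1a + c = 0 and 25a + c = -120.
Subtracting: 24a = -120, so a = -5; then c = 0 − (-5)·1 = 5.
So u(x) = -5x² + 5, and u(8) = -315.

-315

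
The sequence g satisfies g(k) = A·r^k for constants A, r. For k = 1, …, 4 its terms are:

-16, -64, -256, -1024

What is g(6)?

-16384

Consecutive ratio: -64/(-16) = 4, and -256/(-64) = 4, so r = 4.
Then A·4^1 = -16 gives A = -4, and g(k) = -4·4^k.
g(6) = -4·4^6 = -16384.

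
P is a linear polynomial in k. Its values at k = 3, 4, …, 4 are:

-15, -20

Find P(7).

-35

Write P(k) = ak + b; the 2 given values yield a linear system in the 2 coefficients.
Solving, P(k) = -5k.
Then P(7) = -35.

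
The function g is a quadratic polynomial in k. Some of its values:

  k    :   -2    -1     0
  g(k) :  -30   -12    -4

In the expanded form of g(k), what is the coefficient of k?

3

Write g(k) = ak² + bk + c; the 3 given values yield a linear system in the 3 coefficients.
Solving, g(k) = -5k² + 3k - 4.
The coefficient of k is 3.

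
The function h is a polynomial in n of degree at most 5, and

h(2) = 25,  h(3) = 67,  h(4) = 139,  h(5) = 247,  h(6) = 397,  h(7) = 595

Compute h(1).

First differences: 42, 72, 108, 150, 198. Second differences: 30, 36, 42, 48. Third differences: 6, 6, 6.
Level-3 differences are constant, so h has degree 3.
Fitting a degree-3 polynomial gives h(n) = n³ + 6n² - 7n + 7.
Then h(1) = 7.

7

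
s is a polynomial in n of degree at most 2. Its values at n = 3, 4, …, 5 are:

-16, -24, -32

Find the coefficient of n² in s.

Write s(n) = an² + bn + c; the 3 given values yield a linear system in the 3 coefficients.
Solving, the leading coefficient vanishes, and s(n) = -8n + 8.
The coefficient of n² is 0.

0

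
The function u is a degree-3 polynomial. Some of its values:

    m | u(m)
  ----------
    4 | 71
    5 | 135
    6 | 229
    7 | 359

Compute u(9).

Write u(m) = am³ + bm² + cm + d; the 4 given values yield a linear system in the 4 coefficients.
Solving, u(m) = m³ + 3m - 5.
Then u(9) = 751.

751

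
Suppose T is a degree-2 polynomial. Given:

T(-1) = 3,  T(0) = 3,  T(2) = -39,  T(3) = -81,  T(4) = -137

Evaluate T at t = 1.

-11

Write T(t) = at² + bt + c; the 5 given values yield a linear system in the 3 coefficients.
Solving, T(t) = -7t² - 7t + 3.
Then T(1) = -11.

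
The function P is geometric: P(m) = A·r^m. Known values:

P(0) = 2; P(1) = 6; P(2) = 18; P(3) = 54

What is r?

Consecutive ratio: 6/2 = 3, and 18/6 = 3, so r = 3.
Then A·3^0 = 2 gives A = 2, and P(m) = 2·3^m.

3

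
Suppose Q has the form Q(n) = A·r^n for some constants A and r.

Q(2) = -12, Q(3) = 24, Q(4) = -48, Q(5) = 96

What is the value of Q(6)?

-192

Consecutive ratio: 24/(-12) = -2, and -48/24 = -2, so r = -2.
Then A·(-2)^2 = -12 gives A = -3, and Q(n) = -3·(-2)^n.
Q(6) = -3·(-2)^6 = -192.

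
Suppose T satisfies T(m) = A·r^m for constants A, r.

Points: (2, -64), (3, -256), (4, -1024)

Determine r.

Consecutive ratio: -256/(-64) = 4, and -1024/(-256) = 4, so r = 4.
Then A·4^2 = -64 gives A = -4, and T(m) = -4·4^m.

4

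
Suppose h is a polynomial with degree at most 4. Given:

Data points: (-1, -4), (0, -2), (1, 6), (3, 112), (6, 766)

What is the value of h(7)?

Write h(n) = an^4 + bn³ + cn² + dn + e; the 5 given values yield a linear system in the 5 coefficients.
Solving, the leading coefficient vanishes, and h(n) = 3n³ + 3n² + 2n - 2.
Then h(7) = 1188.

1188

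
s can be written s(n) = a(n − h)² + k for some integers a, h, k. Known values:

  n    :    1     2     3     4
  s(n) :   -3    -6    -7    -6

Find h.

3

First differences -3, -1, 1; second difference 2 = 2a, so a = 1.
Expanding, the n-coefficient is −2ah = -2h; matching it to the data gives h = 3, and then k = -7.
So s(n) = 1(n − 3)² − 7.
Hence h = 3.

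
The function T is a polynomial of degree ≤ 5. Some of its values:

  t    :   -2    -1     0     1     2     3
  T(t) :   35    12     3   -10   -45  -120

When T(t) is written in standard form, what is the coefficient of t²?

-2

First differences: -23, -9, -13, -35, -75. Second differences: 14, -4, -22, -40. Third differences: -18, -18, -18.
Level-3 differences are constant, so T has degree 3.
Fitting a degree-3 polynomial gives T(t) = -3t³ - 2t² - 8t + 3.
The coefficient of t² is -2.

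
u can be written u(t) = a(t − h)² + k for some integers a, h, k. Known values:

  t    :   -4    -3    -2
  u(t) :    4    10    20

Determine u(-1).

First differences 6, 10; second difference 4 = 2a, so a = 2.
Expanding, the t-coefficient is −2ah = -4h; matching it to the data gives h = -5, and then k = 2.
So u(t) = 2(t + 5)² + 2.
u(-1) = 2·4² + 2 = 34.

34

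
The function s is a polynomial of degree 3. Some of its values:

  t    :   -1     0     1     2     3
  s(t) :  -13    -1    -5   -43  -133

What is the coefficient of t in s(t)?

7

First differences: 12, -4, -38, -90. Second differences: -16, -34, -52. Third differences: -18, -18.
Level-3 differences are constant, so s has degree 3.
Fitting a degree-3 polynomial gives s(t) = -3t³ - 8t² + 7t - 1.
The coefficient of t is 7.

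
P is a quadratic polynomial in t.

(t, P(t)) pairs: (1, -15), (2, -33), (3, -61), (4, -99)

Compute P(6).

First differences: -18, -28, -38. Second differences: -10, -10.
Level-2 differences are constant, so P has degree 2.
Fitting a degree-2 polynomial gives P(t) = -5t² - 3t - 7.
Then P(6) = -205.

-205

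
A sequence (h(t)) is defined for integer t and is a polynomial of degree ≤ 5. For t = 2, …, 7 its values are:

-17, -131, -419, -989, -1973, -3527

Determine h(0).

Write h(t) = at^5 + bt^4 + ct³ + dt² + et + p; the 6 given values yield a linear system in the 6 coefficients.
Solving, the leading coefficient vanishes, and h(t) = -t^4 - 4t³ + 4t² + 7t + 1.
Then h(0) = 1.

1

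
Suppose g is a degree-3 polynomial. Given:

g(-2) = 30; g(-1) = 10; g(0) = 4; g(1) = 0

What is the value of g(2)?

Write g(m) = am³ + bm² + cm + d; the 4 given values yield a linear system in the 4 coefficients.
Solving, g(m) = -2m³ + m² - 3m + 4.
Then g(2) = -14.

-14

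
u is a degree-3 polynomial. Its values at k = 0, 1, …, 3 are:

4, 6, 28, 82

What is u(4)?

180

Write u(k) = ak³ + bk² + ck + d; the 4 given values yield a linear system in the 4 coefficients.
Solving, u(k) = 2k³ + 4k² - 4k + 4.
Then u(4) = 180.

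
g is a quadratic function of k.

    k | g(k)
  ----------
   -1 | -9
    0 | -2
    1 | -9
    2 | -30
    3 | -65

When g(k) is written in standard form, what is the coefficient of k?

Write g(k) = ak² + bk + c; the 5 given values yield a linear system in the 3 coefficients.
Solving, g(k) = -7k² - 2.
The coefficient of k is 0.

0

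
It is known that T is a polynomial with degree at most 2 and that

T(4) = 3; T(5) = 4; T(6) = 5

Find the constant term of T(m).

First differences: 1, 1.
Level-1 differences are constant, so T has degree 1.
Fitting a degree-1 polynomial gives T(m) = m - 1.
The constant term is T(0) = -1.

-1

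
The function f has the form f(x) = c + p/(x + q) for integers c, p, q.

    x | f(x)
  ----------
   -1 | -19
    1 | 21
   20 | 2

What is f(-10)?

(f(x) − c)(x + q) = p for each data point; the three points give a linear system in c and q, then p follows.
Solving: c = 1, q = 0, p = 20, so f(x) = 1 + 20/(x + 0).
Then f(-10) = 1 + 20/(-10) = -1.

-1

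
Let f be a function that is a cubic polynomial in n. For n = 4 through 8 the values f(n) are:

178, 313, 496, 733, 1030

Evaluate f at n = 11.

Write f(n) = an³ + bn² + cn + d; the 5 given values yield a linear system in the 4 coefficients.
Solving, f(n) = n³ + 9n² - 7n - 2.
Then f(11) = 2341.

2341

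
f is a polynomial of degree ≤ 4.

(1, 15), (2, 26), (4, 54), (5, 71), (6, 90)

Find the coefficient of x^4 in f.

0

Write f(x) = ax^4 + bx³ + cx² + dx + e; the 5 given values yield a linear system in the 5 coefficients.
Solving, the top 2 coefficients vanish, and f(x) = x² + 8x + 6.
The coefficient of x^4 is 0.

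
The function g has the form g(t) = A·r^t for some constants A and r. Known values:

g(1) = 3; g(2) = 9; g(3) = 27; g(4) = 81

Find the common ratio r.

3

Consecutive ratio: 9/3 = 3, and 27/9 = 3, so r = 3.
Then A·3^1 = 3 gives A = 1, and g(t) = 1·3^t.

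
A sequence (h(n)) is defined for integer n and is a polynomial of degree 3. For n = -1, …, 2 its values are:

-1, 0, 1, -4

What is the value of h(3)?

Write h(n) = an³ + bn² + cn + d; the 4 given values yield a linear system in the 4 coefficients.
Solving, h(n) = -n³ + 2n.
Then h(3) = -21.

-21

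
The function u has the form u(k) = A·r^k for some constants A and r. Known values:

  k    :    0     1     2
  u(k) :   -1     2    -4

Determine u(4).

Consecutive ratio: 2/(-1) = -2, and -4/2 = -2, so r = -2.
Then A·(-2)^0 = -1 gives A = -1, and u(k) = -1·(-2)^k.
u(4) = -1·(-2)^4 = -16.

-16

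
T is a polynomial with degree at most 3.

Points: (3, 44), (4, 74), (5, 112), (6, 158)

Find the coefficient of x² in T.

Write T(x) = ax³ + bx² + cx + d; the 4 given values yield a linear system in the 4 coefficients.
Solving, the leading coefficient vanishes, and T(x) = 4x² + 2x + 2.
The coefficient of x² is 4.

4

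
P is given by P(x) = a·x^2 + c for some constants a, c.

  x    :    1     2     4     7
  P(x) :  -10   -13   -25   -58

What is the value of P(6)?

From P(1) = -10 and P(2) = -13: 1a + c = -10 and 4a + c = -13.
Subtracting: 3a = -3, so a = -1; then c = -10 − (-1)·1 = -9.
So P(x) = -1x² − 9, and P(6) = -45.

-45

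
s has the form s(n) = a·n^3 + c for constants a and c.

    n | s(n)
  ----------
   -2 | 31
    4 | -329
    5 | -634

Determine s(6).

-1089

From s(-2) = 31 and s(4) = -329: -8a + c = 31 and 64a + c = -329.
Subtracting: 72a = -360, so a = -5; then c = 31 − (-5)·(-8) = -9.
So s(n) = -5n³ − 9, and s(6) = -1089.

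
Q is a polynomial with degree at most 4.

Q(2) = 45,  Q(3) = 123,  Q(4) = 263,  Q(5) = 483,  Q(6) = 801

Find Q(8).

1803

First differences: 78, 140, 220, 318. Second differences: 62, 80, 98. Third differences: 18, 18.
Level-3 differences are constant, so Q has degree 3.
Fitting a degree-3 polynomial gives Q(n) = 3n³ + 4n² + n + 3.
Then Q(8) = 1803.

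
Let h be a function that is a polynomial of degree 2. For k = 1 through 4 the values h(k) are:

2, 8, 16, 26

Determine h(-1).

First differences: 6, 8, 10. Second differences: 2, 2.
Level-2 differences are constant, so h has degree 2.
Fitting a degree-2 polynomial gives h(k) = k² + 3k - 2.
Then h(-1) = -4.

-4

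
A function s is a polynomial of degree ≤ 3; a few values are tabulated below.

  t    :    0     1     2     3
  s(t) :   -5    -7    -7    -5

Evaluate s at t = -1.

-1

Write s(t) = at³ + bt² + ct + d; the 4 given values yield a linear system in the 4 coefficients.
Solving, the leading coefficient vanishes, and s(t) = t² - 3t - 5.
Then s(-1) = -1.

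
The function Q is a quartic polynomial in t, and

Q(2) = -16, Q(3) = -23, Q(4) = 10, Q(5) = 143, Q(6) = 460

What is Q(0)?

-2

Write Q(t) = at^4 + bt³ + ct² + dt + e; the 5 given values yield a linear system in the 5 coefficients.
Solving, Q(t) = t^4 - 4t³ + t² - t - 2.
The constant term is Q(0) = -2.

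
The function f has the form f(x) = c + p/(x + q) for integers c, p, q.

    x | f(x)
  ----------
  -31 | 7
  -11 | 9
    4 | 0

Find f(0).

(f(x) − c)(x + q) = p for each data point; the three points give a linear system in c and q, then p follows.
Solving: c = 6, q = 1, p = -30, so f(x) = 6 − 30/(x + 1).
Then f(0) = 6 − 30/1 = -24.

-24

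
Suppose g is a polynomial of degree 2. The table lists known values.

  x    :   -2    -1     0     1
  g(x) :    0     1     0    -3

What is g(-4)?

Write g(x) = ax² + bx + c; the 4 given values yield a linear system in the 3 coefficients.
Solving, g(x) = -x² - 2x.
Then g(-4) = -8.

-8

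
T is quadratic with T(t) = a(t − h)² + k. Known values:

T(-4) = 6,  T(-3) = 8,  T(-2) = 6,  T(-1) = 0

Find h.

First differences 2, -2, -6; second difference -4 = 2a, so a = -2.
Expanding, the t-coefficient is −2ah = 4h; matching it to the data gives h = -3, and then k = 8.
So T(t) = -2(t + 3)² + 8.
Hence h = -3.

-3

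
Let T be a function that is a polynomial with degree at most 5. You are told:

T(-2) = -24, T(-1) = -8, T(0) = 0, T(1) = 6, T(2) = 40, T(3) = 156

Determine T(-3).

-30

First differences: 16, 8, 6, 34, 116. Second differences: -8, -2, 28, 82. Third differences: 6, 30, 54. Fourth differences: 24, 24.
Level-4 differences are constant, so T has degree 4.
Fitting a degree-4 polynomial gives T(n) = n^4 + 3n³ - 2n² + 4n.
Then T(-3) = -30.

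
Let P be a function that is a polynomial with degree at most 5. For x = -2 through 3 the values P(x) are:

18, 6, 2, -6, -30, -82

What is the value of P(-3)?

First differences: -12, -4, -8, -24, -52. Second differences: 8, -4, -16, -28. Third differences: -12, -12, -12.
Level-3 differences are constant, so P has degree 3.
Fitting a degree-3 polynomial gives P(x) = -2x³ - 2x² - 4x + 2.
Then P(-3) = 50.

50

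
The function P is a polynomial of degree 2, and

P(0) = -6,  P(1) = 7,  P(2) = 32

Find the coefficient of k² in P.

6

Write P(k) = ak² + bk + c; the 3 given values yield a linear system in the 3 coefficients.
Solving, P(k) = 6k² + 7k - 6.
The coefficient of k² is 6.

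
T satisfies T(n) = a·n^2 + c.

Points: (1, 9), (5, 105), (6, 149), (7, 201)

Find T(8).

From T(1) = 9 and T(5) = 105: 1a + c = 9 and 25a + c = 105.
Subtracting: 24a = 96, so a = 4; then c = 9 − 4·1 = 5.
So T(n) = 4n² + 5, and T(8) = 261.

261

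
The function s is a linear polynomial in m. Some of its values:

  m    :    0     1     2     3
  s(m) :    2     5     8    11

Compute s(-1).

First differences: 3, 3, 3.
Level-1 differences are constant, so s has degree 1.
Fitting a degree-1 polynomial gives s(m) = 3m + 2.
Then s(-1) = -1.

-1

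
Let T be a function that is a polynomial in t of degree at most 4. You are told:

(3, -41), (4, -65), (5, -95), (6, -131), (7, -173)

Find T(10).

First differences: -24, -30, -36, -42. Second differences: -6, -6, -6.
Level-2 differences are constant, so T has degree 2.
Fitting a degree-2 polynomial gives T(t) = -3t² - 3t - 5.
Then T(10) = -335.

-335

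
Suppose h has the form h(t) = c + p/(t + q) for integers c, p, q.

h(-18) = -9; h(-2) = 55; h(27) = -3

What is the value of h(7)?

(h(t) − c)(t + q) = p for each data point; the three points give a linear system in c and q, then p follows.
Solving: c = -5, q = 3, p = 60, so h(t) = -5 + 60/(t + 3).
Then h(7) = -5 + 60/10 = 1.

1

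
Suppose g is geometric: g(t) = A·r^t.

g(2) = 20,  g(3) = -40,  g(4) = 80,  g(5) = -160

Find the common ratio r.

Consecutive ratio: -40/20 = -2, and 80/(-40) = -2, so r = -2.
Then A·(-2)^2 = 20 gives A = 5, and g(t) = 5·(-2)^t.

-2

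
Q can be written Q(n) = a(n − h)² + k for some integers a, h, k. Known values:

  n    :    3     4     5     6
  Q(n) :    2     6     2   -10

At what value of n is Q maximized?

First differences 4, -4, -12; second difference -8 = 2a, so a = -4.
Expanding, the n-coefficient is −2ah = 8h; matching it to the data gives h = 4, and then k = 6.
So Q(n) = -4(n − 4)² + 6.
Hence h = 4.

4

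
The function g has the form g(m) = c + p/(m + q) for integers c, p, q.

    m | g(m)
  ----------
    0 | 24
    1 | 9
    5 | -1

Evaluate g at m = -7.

(g(m) − c)(m + q) = p for each data point; the three points give a linear system in c and q, then p follows.
Solving: c = -6, q = 1, p = 30, so g(m) = -6 + 30/(m + 1).
Then g(-7) = -6 + 30/(-6) = -11.

-11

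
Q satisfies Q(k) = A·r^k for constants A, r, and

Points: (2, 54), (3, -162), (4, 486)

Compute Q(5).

Consecutive ratio: -162/54 = -3, and 486/(-162) = -3, so r = -3.
Then A·(-3)^2 = 54 gives A = 6, and Q(k) = 6·(-3)^k.
Q(5) = 6·(-3)^5 = -1458.

-1458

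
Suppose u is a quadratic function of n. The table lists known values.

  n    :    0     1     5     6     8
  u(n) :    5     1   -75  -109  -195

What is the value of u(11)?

-369

Write u(n) = an² + bn + c; the 5 given values yield a linear system in the 3 coefficients.
Solving, u(n) = -3n² - n + 5.
Then u(11) = -369.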